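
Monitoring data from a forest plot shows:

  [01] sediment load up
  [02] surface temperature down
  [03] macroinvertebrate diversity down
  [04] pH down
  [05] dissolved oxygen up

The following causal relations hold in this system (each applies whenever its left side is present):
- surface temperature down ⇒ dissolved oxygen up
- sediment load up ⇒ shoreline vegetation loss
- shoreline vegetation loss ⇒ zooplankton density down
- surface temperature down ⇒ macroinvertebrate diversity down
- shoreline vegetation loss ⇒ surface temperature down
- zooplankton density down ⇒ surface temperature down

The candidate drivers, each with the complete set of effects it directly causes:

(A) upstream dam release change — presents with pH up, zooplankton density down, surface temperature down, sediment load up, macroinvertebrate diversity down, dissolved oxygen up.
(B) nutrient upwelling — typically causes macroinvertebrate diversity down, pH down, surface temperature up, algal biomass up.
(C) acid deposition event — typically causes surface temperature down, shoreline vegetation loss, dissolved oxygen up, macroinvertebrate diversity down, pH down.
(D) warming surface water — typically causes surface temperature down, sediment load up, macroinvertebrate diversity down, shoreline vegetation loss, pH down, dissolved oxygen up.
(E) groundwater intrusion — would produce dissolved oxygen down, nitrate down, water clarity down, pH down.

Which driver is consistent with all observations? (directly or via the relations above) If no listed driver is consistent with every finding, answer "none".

D

Per-candidate check:
(A) upstream dam release change — sediment load up +; surface temperature down +; macroinvertebrate diversity down +; pH down -; dissolved oxygen up +
(B) nutrient upwelling — fails on sediment load up, surface temperature down, dissolved oxygen up (predicts surface temperature up, not surface temperature down)
(C) acid deposition event — sediment load up -; surface temperature down +; macroinvertebrate diversity down +; pH down +; dissolved oxygen up +
(D) warming surface water — accounts for every observation
(E) groundwater intrusion — fails on sediment load up, surface temperature down, macroinvertebrate diversity down, dissolved oxygen up (predicts dissolved oxygen down, not dissolved oxygen up)
Only (D) is consistent with every observation.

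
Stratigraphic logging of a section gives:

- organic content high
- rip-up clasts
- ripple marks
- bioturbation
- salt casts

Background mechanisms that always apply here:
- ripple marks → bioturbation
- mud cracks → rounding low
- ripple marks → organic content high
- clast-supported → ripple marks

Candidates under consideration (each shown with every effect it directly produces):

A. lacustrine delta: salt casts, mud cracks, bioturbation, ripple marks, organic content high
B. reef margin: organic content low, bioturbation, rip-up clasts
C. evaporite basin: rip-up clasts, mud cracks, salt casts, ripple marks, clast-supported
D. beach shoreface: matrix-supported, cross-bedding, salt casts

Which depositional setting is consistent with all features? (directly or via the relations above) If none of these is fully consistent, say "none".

Testing each hypothesis:
(A) lacustrine delta — organic content high match; rip-up clasts miss; ripple marks match; bioturbation match; salt casts match
(B) reef margin — fails on organic content high, ripple marks, salt casts (predicts organic content low, not organic content high)
(C) evaporite basin — accounts for every observation (organic content high via ripple marks → organic content high)
(D) beach shoreface — does not account for organic content high, rip-up clasts, ripple marks, bioturbation
Only (C) is consistent with every observation.

C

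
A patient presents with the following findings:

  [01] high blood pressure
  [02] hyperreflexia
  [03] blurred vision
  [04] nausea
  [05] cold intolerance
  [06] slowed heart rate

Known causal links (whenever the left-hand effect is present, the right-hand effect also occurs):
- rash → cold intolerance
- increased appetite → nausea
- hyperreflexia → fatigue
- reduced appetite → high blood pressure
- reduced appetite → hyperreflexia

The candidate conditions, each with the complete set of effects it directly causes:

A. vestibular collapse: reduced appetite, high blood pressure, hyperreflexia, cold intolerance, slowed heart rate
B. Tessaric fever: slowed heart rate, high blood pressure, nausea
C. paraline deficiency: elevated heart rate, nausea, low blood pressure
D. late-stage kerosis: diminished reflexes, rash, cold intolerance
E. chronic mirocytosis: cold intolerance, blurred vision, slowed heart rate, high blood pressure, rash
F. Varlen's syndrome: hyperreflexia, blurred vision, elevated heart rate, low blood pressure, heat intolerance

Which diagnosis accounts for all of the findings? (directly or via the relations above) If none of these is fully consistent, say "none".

none

Per-candidate check:
(A) vestibular collapse — high blood pressure match; hyperreflexia match; blurred vision miss; nausea miss; cold intolerance match; slowed heart rate match
(B) Tessaric fever — high blood pressure match; hyperreflexia miss; blurred vision miss; nausea match; cold intolerance miss; slowed heart rate match
(C) paraline deficiency — high blood pressure miss; hyperreflexia miss; blurred vision miss; nausea match; cold intolerance miss; slowed heart rate miss
(D) late-stage kerosis — high blood pressure miss; hyperreflexia miss; blurred vision miss; nausea miss; cold intolerance match; slowed heart rate miss
(E) chronic mirocytosis — high blood pressure match; hyperreflexia miss; blurred vision match; nausea miss; cold intolerance match; slowed heart rate match
(F) Varlen's syndrome — fails on high blood pressure, nausea, cold intolerance, slowed heart rate (predicts low blood pressure, not high blood pressure; predicts heat intolerance, not cold intolerance; predicts elevated heart rate, not slowed heart rate)
None of the listed candidates fits everything.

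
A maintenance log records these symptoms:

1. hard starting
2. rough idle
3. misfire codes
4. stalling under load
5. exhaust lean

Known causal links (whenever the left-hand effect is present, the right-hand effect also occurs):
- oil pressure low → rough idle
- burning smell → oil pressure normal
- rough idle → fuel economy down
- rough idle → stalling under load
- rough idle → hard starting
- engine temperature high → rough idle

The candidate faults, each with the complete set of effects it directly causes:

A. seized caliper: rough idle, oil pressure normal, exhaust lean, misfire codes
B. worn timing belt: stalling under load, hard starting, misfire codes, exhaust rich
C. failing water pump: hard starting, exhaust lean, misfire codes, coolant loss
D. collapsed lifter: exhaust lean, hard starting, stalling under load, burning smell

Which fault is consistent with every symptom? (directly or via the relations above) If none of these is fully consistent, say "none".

For each candidate, compare predicted effects to what was observed:
(A) seized caliper — accounts for every observation (hard starting via rough idle → hard starting)
(B) worn timing belt — hard starting +; rough idle -; misfire codes +; stalling under load +; exhaust lean -
(C) failing water pump — does not account for rough idle, stalling under load
(D) collapsed lifter — hard starting +; rough idle -; misfire codes -; stalling under load +; exhaust lean +
(A) alone accounts for all the evidence.

A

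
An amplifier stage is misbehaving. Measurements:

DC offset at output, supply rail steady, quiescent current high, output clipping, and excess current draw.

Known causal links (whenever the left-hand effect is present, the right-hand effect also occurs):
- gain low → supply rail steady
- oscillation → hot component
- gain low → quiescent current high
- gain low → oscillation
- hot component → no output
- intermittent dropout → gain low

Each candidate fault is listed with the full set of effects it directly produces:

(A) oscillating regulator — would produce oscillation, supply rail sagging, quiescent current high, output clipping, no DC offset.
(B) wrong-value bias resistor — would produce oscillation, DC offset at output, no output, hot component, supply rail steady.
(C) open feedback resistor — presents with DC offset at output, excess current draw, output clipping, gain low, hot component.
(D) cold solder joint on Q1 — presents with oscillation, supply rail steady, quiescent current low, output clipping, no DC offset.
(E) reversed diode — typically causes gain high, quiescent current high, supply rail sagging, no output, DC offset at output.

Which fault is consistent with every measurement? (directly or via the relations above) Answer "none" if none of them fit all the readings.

Per-candidate check:
(A) oscillating regulator — DC offset at output NO; supply rail steady NO; quiescent current high yes; output clipping yes; excess current draw NO
(B) wrong-value bias resistor — DC offset at output yes; supply rail steady yes; quiescent current high NO; output clipping NO; excess current draw NO
(C) open feedback resistor — DC offset at output yes; supply rail steady yes (via gain low → supply rail steady); quiescent current high yes (via gain low → quiescent current high); output clipping yes; excess current draw yes
(D) cold solder joint on Q1 — DC offset at output NO; supply rail steady yes; quiescent current high NO; output clipping yes; excess current draw NO
(E) reversed diode — fails on supply rail steady, output clipping, excess current draw (predicts supply rail sagging, not supply rail steady)
(C) alone accounts for all the evidence.

C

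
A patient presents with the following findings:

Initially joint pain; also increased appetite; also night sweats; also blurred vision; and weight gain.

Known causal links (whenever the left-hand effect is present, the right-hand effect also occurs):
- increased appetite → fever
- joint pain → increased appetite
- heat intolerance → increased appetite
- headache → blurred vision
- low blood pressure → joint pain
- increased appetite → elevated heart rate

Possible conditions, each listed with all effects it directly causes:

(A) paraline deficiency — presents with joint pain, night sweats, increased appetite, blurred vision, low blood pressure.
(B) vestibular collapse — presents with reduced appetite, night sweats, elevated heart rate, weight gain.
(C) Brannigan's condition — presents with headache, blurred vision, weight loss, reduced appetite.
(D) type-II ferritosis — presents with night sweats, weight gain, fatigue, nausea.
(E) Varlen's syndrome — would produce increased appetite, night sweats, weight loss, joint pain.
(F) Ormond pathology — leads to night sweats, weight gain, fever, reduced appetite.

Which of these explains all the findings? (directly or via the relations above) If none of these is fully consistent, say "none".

Per-candidate check:
(A) paraline deficiency — joint pain match; increased appetite match; night sweats match; blurred vision match; weight gain miss
(B) vestibular collapse — joint pain miss; increased appetite miss; night sweats match; blurred vision miss; weight gain match
(C) Brannigan's condition — joint pain miss; increased appetite miss; night sweats miss; blurred vision match; weight gain miss
(D) type-II ferritosis — joint pain miss; increased appetite miss; night sweats match; blurred vision miss; weight gain match
(E) Varlen's syndrome — fails on blurred vision, weight gain (predicts weight loss, not weight gain)
(F) Ormond pathology — joint pain miss; increased appetite miss; night sweats match; blurred vision miss; weight gain match
None of the listed candidates fits everything.

none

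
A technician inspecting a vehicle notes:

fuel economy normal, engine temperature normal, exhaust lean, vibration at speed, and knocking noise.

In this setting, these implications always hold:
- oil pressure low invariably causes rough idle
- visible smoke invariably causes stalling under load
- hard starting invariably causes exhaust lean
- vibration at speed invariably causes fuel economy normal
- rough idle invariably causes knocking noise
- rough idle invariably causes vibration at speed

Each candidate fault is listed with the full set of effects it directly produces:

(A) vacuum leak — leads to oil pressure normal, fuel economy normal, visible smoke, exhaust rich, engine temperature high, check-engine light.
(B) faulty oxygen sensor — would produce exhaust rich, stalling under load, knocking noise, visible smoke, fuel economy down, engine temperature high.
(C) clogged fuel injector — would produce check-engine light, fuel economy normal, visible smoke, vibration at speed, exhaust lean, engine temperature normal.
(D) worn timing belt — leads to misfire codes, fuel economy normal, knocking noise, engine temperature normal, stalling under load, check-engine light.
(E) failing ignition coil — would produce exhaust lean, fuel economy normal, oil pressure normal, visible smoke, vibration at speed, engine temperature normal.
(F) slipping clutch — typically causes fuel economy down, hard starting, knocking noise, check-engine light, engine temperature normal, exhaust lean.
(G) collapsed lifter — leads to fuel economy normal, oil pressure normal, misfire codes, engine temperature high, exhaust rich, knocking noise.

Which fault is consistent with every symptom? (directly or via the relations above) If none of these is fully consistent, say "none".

none

For each candidate, compare predicted effects to what was observed:
(A) vacuum leak — fails on engine temperature normal, exhaust lean, vibration at speed, knocking noise (predicts engine temperature high, not engine temperature normal; predicts exhaust rich, not exhaust lean)
(B) faulty oxygen sensor — fuel economy normal -; engine temperature normal -; exhaust lean -; vibration at speed -; knocking noise +
(C) clogged fuel injector — fuel economy normal +; engine temperature normal +; exhaust lean +; vibration at speed +; knocking noise -
(D) worn timing belt — does not account for exhaust lean, vibration at speed
(E) failing ignition coil — fuel economy normal +; engine temperature normal +; exhaust lean +; vibration at speed +; knocking noise -
(F) slipping clutch — fuel economy normal -; engine temperature normal +; exhaust lean +; vibration at speed -; knocking noise +
(G) collapsed lifter — fuel economy normal +; engine temperature normal -; exhaust lean -; vibration at speed -; knocking noise +
Every candidate fails on at least one observation.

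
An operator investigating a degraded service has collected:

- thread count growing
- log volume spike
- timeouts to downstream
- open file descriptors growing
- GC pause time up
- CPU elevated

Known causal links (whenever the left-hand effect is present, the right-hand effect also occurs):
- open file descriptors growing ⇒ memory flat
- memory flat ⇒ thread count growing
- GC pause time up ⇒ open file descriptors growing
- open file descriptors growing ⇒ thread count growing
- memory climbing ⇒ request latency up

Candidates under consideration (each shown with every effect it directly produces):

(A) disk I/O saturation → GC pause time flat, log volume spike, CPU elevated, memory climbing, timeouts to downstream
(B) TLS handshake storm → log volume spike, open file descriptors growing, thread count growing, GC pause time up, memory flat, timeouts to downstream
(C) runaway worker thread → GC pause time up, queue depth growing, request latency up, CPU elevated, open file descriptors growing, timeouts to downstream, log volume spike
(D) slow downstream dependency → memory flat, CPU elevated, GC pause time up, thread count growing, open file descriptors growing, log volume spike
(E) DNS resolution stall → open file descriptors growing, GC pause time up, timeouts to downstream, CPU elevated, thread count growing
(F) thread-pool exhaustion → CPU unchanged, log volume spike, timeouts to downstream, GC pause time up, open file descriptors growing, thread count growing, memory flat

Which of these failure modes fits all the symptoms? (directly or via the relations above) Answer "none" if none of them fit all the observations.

Checking each candidate against the observations:
(A) disk I/O saturation — fails on thread count growing, open file descriptors growing, GC pause time up (predicts GC pause time flat, not GC pause time up)
(B) TLS handshake storm — thread count growing ✓; log volume spike ✓; timeouts to downstream ✓; open file descriptors growing ✓; GC pause time up ✓; CPU elevated ✗
(C) runaway worker thread — accounts for every observation (thread count growing through open file descriptors growing → thread count growing)
(D) slow downstream dependency — does not account for timeouts to downstream
(E) DNS resolution stall — does not account for log volume spike
(F) thread-pool exhaustion — fails on CPU elevated (predicts CPU unchanged, not CPU elevated)
(C) is the only candidate with no mismatches.

C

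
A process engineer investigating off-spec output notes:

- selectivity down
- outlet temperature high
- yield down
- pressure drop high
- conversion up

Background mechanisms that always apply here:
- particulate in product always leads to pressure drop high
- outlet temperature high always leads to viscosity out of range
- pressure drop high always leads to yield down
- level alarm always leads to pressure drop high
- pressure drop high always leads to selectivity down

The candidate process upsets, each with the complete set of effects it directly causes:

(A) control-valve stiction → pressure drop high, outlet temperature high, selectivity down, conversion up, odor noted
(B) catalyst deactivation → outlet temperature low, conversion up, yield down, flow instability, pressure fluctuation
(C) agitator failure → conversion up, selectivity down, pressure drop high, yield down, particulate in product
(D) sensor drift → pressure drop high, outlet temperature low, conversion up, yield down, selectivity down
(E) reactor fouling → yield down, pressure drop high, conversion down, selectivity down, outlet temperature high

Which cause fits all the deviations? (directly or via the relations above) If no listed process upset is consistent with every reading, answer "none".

Checking each candidate against the observations:
(A) control-valve stiction — selectivity down ✓; outlet temperature high ✓; yield down ✓ (via pressure drop high → yield down); pressure drop high ✓; conversion up ✓
(B) catalyst deactivation — selectivity down ✗; outlet temperature high ✗; yield down ✓; pressure drop high ✗; conversion up ✓
(C) agitator failure — does not account for outlet temperature high
(D) sensor drift — selectivity down ✓; outlet temperature high ✗; yield down ✓; pressure drop high ✓; conversion up ✓
(E) reactor fouling — fails on conversion up (predicts conversion down, not conversion up)
Only (A) is consistent with every observation.

A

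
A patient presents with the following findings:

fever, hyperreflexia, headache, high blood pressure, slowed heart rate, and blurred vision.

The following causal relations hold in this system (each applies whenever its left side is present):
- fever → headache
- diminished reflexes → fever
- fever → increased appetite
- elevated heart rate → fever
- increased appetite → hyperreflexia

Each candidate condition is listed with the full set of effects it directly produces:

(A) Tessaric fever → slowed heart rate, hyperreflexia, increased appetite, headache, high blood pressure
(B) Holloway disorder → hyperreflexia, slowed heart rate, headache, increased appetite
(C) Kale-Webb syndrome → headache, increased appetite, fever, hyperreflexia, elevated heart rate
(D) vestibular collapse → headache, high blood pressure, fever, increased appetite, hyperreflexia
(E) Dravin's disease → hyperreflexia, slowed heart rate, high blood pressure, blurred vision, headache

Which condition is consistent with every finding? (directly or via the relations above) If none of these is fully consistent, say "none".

none

Testing each hypothesis:
(A) Tessaric fever — does not account for fever, blurred vision
(B) Holloway disorder — fever NO; hyperreflexia yes; headache yes; high blood pressure NO; slowed heart rate yes; blurred vision NO
(C) Kale-Webb syndrome — fever yes; hyperreflexia yes; headache yes; high blood pressure NO; slowed heart rate NO; blurred vision NO
(D) vestibular collapse — fever yes; hyperreflexia yes; headache yes; high blood pressure yes; slowed heart rate NO; blurred vision NO
(E) Dravin's disease — fever NO; hyperreflexia yes; headache yes; high blood pressure yes; slowed heart rate yes; blurred vision yes
No candidate is consistent with all observations.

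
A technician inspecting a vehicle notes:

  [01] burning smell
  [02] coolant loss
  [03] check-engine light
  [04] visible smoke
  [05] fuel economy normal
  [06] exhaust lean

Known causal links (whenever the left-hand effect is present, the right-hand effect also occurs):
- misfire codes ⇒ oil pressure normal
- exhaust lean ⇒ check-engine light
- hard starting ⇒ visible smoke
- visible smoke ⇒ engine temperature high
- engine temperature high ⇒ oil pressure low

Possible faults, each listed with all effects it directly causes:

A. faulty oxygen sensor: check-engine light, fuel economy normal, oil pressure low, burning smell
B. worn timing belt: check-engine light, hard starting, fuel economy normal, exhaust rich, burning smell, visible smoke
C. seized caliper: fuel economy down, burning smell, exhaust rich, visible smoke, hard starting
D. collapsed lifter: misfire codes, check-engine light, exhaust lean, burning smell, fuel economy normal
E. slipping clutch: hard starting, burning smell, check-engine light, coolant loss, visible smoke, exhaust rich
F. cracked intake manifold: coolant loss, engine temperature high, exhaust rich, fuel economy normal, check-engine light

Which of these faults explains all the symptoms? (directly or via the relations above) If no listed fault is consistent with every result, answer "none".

Checking each candidate against the observations:
(A) faulty oxygen sensor — does not account for coolant loss, visible smoke, exhaust lean
(B) worn timing belt — burning smell +; coolant loss -; check-engine light +; visible smoke +; fuel economy normal +; exhaust lean -
(C) seized caliper — burning smell +; coolant loss -; check-engine light -; visible smoke +; fuel economy normal -; exhaust lean -
(D) collapsed lifter — does not account for coolant loss, visible smoke
(E) slipping clutch — burning smell +; coolant loss +; check-engine light +; visible smoke +; fuel economy normal -; exhaust lean -
(F) cracked intake manifold — fails on burning smell, visible smoke, exhaust lean (predicts exhaust rich, not exhaust lean)
None of the listed candidates fits everything.

none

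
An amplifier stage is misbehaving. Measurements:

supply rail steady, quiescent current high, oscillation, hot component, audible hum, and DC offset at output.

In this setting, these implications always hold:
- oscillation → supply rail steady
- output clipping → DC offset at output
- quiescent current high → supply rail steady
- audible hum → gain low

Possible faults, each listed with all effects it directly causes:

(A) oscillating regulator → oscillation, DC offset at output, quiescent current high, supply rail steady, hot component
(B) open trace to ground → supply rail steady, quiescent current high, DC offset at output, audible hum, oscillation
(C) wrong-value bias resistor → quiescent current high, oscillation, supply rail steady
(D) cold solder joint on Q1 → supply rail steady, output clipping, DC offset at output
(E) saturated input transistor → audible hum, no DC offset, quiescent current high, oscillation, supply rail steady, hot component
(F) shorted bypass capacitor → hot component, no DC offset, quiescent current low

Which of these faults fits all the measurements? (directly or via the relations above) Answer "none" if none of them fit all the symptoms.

For each candidate, compare predicted effects to what was observed:
(A) oscillating regulator — supply rail steady match; quiescent current high match; oscillation match; hot component match; audible hum miss; DC offset at output match
(B) open trace to ground — does not account for hot component
(C) wrong-value bias resistor — does not account for hot component, audible hum, DC offset at output
(D) cold solder joint on Q1 — supply rail steady match; quiescent current high miss; oscillation miss; hot component miss; audible hum miss; DC offset at output match
(E) saturated input transistor — fails on DC offset at output (predicts no DC offset, not DC offset at output)
(F) shorted bypass capacitor — fails on supply rail steady, quiescent current high, oscillation, audible hum, DC offset at output (predicts quiescent current low, not quiescent current high; predicts no DC offset, not DC offset at output)
Every candidate fails on at least one observation.

none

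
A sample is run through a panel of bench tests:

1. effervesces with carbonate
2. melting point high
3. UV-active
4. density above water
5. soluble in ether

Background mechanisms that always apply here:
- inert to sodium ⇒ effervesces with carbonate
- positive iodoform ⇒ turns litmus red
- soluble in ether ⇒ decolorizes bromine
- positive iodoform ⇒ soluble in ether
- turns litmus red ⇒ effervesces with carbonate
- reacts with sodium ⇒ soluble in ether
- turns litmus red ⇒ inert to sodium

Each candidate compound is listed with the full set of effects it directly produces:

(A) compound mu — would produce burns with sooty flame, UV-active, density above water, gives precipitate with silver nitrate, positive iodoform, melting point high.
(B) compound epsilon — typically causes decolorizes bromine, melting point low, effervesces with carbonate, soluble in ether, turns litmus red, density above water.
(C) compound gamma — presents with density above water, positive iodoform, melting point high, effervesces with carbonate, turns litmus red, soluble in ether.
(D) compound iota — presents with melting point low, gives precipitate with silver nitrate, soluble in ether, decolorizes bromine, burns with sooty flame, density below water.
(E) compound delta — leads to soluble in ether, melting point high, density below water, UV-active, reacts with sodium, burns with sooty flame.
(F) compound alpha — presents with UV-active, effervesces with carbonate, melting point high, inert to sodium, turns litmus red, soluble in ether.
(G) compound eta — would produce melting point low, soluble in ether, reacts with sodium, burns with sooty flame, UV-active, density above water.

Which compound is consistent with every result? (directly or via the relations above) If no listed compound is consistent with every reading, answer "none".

Checking each candidate against the observations:
(A) compound mu — accounts for every observation (effervesces with carbonate through positive iodoform → turns litmus red → effervesces with carbonate)
(B) compound epsilon — effervesces with carbonate +; melting point high -; UV-active -; density above water +; soluble in ether +
(C) compound gamma — effervesces with carbonate +; melting point high +; UV-active -; density above water +; soluble in ether +
(D) compound iota — effervesces with carbonate -; melting point high -; UV-active -; density above water -; soluble in ether +
(E) compound delta — fails on effervesces with carbonate, density above water (predicts density below water, not density above water)
(F) compound alpha — effervesces with carbonate +; melting point high +; UV-active +; density above water -; soluble in ether +
(G) compound eta — effervesces with carbonate -; melting point high -; UV-active +; density above water +; soluble in ether +
(A) is the only candidate with no mismatches.

A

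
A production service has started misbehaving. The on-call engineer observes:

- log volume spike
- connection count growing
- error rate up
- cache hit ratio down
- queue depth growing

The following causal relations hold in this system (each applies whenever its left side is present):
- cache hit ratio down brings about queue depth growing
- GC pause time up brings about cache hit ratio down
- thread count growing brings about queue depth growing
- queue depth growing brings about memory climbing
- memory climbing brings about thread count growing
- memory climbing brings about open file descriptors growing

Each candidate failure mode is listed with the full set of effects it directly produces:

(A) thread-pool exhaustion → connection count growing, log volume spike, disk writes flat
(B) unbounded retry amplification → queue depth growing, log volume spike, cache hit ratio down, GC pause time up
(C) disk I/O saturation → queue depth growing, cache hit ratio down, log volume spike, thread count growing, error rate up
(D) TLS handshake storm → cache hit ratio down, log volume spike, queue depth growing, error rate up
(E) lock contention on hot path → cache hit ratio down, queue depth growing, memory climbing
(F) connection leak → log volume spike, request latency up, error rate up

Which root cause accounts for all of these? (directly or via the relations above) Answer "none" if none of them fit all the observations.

none

Per-candidate check:
(A) thread-pool exhaustion — log volume spike yes; connection count growing yes; error rate up NO; cache hit ratio down NO; queue depth growing NO
(B) unbounded retry amplification — does not account for connection count growing, error rate up
(C) disk I/O saturation — log volume spike yes; connection count growing NO; error rate up yes; cache hit ratio down yes; queue depth growing yes
(D) TLS handshake storm — log volume spike yes; connection count growing NO; error rate up yes; cache hit ratio down yes; queue depth growing yes
(E) lock contention on hot path — log volume spike NO; connection count growing NO; error rate up NO; cache hit ratio down yes; queue depth growing yes
(F) connection leak — log volume spike yes; connection count growing NO; error rate up yes; cache hit ratio down NO; queue depth growing NO
No candidate is consistent with all observations.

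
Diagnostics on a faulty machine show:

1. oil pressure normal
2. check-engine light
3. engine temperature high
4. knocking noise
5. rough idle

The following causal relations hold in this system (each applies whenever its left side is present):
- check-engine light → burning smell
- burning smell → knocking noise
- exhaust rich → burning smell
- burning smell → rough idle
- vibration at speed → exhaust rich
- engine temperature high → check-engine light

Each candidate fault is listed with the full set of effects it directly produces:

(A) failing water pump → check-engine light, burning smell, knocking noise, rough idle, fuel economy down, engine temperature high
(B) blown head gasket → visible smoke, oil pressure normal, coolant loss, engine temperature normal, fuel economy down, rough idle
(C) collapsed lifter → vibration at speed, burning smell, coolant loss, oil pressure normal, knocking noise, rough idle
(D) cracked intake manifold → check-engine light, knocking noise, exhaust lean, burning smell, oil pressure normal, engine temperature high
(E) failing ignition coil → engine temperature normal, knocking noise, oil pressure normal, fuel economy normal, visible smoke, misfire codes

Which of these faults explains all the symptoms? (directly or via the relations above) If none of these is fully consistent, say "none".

Testing each hypothesis:
(A) failing water pump — oil pressure normal NO; check-engine light yes; engine temperature high yes; knocking noise yes; rough idle yes
(B) blown head gasket — fails on check-engine light, engine temperature high, knocking noise (predicts engine temperature normal, not engine temperature high)
(C) collapsed lifter — does not account for check-engine light, engine temperature high
(D) cracked intake manifold — oil pressure normal yes; check-engine light yes; engine temperature high yes; knocking noise yes; rough idle yes (via burning smell → rough idle)
(E) failing ignition coil — fails on check-engine light, engine temperature high, rough idle (predicts engine temperature normal, not engine temperature high)
(D) alone accounts for all the evidence.

D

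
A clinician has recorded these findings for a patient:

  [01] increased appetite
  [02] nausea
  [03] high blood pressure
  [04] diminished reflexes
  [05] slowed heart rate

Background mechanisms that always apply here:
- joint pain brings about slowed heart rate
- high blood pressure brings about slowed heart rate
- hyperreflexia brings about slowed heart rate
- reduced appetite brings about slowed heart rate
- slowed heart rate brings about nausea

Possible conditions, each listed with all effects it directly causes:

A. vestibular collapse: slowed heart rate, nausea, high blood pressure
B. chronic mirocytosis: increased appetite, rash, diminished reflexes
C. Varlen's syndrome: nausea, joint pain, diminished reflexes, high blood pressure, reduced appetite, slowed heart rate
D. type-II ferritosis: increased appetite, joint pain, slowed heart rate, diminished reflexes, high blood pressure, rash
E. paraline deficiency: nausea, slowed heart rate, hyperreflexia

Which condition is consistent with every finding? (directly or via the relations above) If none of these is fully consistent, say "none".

For each candidate, compare predicted effects to what was observed:
(A) vestibular collapse — increased appetite NO; nausea yes; high blood pressure yes; diminished reflexes NO; slowed heart rate yes
(B) chronic mirocytosis — does not account for nausea, high blood pressure, slowed heart rate
(C) Varlen's syndrome — fails on increased appetite (predicts reduced appetite, not increased appetite)
(D) type-II ferritosis — increased appetite yes; nausea yes (through slowed heart rate → nausea); high blood pressure yes; diminished reflexes yes; slowed heart rate yes
(E) paraline deficiency — fails on increased appetite, high blood pressure, diminished reflexes (predicts hyperreflexia, not diminished reflexes)
Only (D) is consistent with every observation.

D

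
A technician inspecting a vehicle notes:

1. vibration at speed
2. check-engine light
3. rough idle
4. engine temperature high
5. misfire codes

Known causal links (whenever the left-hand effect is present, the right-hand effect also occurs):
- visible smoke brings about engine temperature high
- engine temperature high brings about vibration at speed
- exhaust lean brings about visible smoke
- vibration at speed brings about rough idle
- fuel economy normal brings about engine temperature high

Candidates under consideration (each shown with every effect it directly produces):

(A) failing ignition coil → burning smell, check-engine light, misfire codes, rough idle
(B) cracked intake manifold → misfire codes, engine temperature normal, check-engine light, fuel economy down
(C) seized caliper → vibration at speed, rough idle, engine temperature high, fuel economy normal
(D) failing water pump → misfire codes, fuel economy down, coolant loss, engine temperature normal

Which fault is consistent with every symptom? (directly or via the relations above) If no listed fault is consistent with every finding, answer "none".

none

Per-candidate check:
(A) failing ignition coil — vibration at speed NO; check-engine light yes; rough idle yes; engine temperature high NO; misfire codes yes
(B) cracked intake manifold — fails on vibration at speed, rough idle, engine temperature high (predicts engine temperature normal, not engine temperature high)
(C) seized caliper — vibration at speed yes; check-engine light NO; rough idle yes; engine temperature high yes; misfire codes NO
(D) failing water pump — vibration at speed NO; check-engine light NO; rough idle NO; engine temperature high NO; misfire codes yes
No candidate is consistent with all observations.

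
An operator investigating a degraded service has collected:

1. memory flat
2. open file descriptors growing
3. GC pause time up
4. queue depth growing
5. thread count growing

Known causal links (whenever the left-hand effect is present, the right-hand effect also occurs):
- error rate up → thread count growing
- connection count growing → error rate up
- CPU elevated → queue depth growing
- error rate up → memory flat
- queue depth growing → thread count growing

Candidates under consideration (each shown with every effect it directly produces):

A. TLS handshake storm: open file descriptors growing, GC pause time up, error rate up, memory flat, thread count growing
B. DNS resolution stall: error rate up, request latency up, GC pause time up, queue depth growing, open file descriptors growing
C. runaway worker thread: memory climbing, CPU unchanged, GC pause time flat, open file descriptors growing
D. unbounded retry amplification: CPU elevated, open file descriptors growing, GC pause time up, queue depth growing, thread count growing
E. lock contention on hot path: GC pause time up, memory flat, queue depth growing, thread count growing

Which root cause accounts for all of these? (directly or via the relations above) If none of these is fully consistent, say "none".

Testing each hypothesis:
(A) TLS handshake storm — does not account for queue depth growing
(B) DNS resolution stall — accounts for every observation (memory flat by error rate up → memory flat)
(C) runaway worker thread — fails on memory flat, GC pause time up, queue depth growing, thread count growing (predicts memory climbing, not memory flat; predicts GC pause time flat, not GC pause time up)
(D) unbounded retry amplification — does not account for memory flat
(E) lock contention on hot path — memory flat ✓; open file descriptors growing ✗; GC pause time up ✓; queue depth growing ✓; thread count growing ✓
(B) alone accounts for all the evidence.

B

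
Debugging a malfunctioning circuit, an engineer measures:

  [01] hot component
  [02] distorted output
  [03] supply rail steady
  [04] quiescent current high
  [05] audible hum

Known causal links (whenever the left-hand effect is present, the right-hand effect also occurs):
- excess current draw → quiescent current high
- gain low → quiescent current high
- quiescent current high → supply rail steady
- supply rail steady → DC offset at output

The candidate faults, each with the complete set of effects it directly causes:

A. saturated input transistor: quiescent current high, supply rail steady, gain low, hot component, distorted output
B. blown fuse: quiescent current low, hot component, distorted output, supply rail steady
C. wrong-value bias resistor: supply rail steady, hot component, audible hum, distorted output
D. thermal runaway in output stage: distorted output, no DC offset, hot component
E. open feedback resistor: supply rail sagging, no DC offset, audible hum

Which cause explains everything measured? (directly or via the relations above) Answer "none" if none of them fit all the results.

Testing each hypothesis:
(A) saturated input transistor — does not account for audible hum
(B) blown fuse — fails on quiescent current high, audible hum (predicts quiescent current low, not quiescent current high)
(C) wrong-value bias resistor — does not account for quiescent current high
(D) thermal runaway in output stage — does not account for supply rail steady, quiescent current high, audible hum
(E) open feedback resistor — fails on hot component, distorted output, supply rail steady, quiescent current high (predicts supply rail sagging, not supply rail steady)
Every candidate fails on at least one observation.

none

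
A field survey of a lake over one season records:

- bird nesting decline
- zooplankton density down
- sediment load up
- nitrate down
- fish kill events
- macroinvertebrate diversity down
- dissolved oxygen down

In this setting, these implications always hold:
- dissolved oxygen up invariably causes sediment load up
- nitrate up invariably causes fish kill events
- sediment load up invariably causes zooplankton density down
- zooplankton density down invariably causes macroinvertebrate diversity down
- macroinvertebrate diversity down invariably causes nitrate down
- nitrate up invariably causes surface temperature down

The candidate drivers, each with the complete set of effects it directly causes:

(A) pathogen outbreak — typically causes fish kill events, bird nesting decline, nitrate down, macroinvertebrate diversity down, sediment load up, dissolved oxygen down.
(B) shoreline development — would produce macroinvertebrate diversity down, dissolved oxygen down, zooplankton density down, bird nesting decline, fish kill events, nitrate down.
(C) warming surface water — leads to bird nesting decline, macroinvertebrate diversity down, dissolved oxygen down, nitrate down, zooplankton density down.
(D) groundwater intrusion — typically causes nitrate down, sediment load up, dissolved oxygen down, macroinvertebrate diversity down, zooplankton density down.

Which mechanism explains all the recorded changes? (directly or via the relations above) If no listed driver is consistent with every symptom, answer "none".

A

Testing each hypothesis:
(A) pathogen outbreak — bird nesting decline yes; zooplankton density down yes (through sediment load up → zooplankton density down); sediment load up yes; nitrate down yes; fish kill events yes; macroinvertebrate diversity down yes; dissolved oxygen down yes
(B) shoreline development — does not account for sediment load up
(C) warming surface water — does not account for sediment load up, fish kill events
(D) groundwater intrusion — does not account for bird nesting decline, fish kill events
(A) is the only candidate with no mismatches.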